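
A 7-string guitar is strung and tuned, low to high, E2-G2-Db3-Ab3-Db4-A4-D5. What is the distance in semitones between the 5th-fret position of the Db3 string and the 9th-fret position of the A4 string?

Db3 at fret 5 → Gb3 (MIDI 54); A4 at fret 9 → Gb5 (MIDI 78).
54 − 78 = -24, so the two pitches are 24 semitones apart, with Gb5 the higher.

24 semitones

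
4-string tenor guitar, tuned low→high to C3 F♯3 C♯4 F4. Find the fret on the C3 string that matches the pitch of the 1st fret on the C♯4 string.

14

Fret 1 on C♯4 is MIDI 61 + 1 = 62 (D4). On the C3 string (open MIDI 48), that pitch is 62 − 48 = fret 14.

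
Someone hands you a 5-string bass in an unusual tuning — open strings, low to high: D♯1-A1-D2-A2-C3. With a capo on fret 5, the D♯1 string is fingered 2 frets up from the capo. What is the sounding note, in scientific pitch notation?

The capo raises the open D♯1 by 5 semitones to G♯1; fretting 2 more gives D♯1 + 5 + 2 = D♯1 + 7 semitones = A♯1.

A♯1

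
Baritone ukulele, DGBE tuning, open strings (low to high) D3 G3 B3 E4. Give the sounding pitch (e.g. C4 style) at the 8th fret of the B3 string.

The open B3 string plus 8 semitones: B–C–C#–D–D#–E–F–F#–G.
The walk passes from B into C once, so the octave number goes from 3 to 4.

G4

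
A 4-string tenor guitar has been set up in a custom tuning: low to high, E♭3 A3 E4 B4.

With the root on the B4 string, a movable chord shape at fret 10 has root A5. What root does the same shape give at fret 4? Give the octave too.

Moving from fret 10 to fret 4 shifts the root by -6 semitones.
A5 down 6 semitones is E♭5.

E♭5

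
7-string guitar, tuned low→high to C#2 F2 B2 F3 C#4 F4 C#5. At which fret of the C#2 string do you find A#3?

A#3 is 21 semitones above the open C#2 (C#–D–D#–E–…–G#–A–A#), so it sits at fret 21.

21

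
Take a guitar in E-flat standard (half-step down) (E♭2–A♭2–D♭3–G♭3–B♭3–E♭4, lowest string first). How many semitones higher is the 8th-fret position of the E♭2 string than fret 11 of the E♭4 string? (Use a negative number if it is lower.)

-27 semitones

E♭2 at fret 8 → B2 (MIDI 47); E♭4 at fret 11 → D5 (MIDI 74).
47 − 74 = -27, so the two pitches are 27 semitones apart.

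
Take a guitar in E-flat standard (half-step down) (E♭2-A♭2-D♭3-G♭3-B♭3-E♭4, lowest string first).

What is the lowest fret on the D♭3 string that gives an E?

From D♭3, count semitones up the chromatic scale until reaching E: Db–D–Eb–E — 3 steps.

3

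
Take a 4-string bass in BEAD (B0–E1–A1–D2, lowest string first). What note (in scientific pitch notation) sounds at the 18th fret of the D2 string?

Each fret is one semitone, so D2 + 18 = G#3.
(Equivalently spelled Ab3.)

G#3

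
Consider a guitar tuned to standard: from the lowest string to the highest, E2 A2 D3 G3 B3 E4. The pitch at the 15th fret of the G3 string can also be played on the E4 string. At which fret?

6

G3 at fret 15 is G3 + 15 semitones = A#4.
The open E4 string is 9 semitones above the open G3, so the same pitch on the E4 string lies at fret 15 − 9 = 6.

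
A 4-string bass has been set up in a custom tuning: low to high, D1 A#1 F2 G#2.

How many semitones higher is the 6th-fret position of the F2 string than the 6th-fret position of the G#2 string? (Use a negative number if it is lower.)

-3 semitones

F2 at fret 6 → B2 (MIDI 47); G#2 at fret 6 → D3 (MIDI 50).
47 − 50 = -3, so the two pitches are 3 semitones apart.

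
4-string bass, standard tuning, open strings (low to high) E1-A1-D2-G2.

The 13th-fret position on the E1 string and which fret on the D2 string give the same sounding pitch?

3

E1 at fret 13 is E1 + 13 semitones = F2.
The open D2 string is 10 semitones above the open E1, so the same pitch on the D2 string lies at fret 13 − 10 = 3.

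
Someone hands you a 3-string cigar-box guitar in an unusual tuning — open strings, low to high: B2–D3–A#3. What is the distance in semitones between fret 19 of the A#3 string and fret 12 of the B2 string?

18 semitones

A#3 at fret 19 → F5 (MIDI 77); B2 at fret 12 → B3 (MIDI 59).
77 − 59 = 18, so the two pitches are 18 semitones apart, with F5 the higher.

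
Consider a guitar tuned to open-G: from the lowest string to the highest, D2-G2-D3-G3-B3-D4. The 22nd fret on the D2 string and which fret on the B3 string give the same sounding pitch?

D2 at fret 22 is D2 + 22 semitones = C4.
The open B3 string is 21 semitones above the open D2, so the same pitch on the B3 string lies at fret 22 − 21 = 1.

1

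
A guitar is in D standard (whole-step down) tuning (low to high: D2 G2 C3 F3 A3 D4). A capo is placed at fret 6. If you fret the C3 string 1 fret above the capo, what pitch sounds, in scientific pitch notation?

G3

The capo raises the open C3 by 6 semitones to F#3; fretting 1 more gives C3 + 6 + 1 = C3 + 7 semitones = G3.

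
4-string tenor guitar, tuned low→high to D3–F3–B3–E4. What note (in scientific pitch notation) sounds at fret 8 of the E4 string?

C5

The open E4 string plus 8 semitones: E–F–Gb–G–Ab–A–Bb–B–C.
The walk passes from B into C once, so the octave number goes from 4 to 5.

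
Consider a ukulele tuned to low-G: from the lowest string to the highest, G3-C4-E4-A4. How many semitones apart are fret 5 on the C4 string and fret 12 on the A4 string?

16 semitones

C4 at fret 5 → F4 (MIDI 65); A4 at fret 12 → A5 (MIDI 81).
65 − 81 = -16, so the two pitches are 16 semitones apart, with A5 the higher.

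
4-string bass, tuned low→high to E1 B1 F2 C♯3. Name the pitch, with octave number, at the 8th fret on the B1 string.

Each fret is one semitone, so B1 + 8 = G2.

G2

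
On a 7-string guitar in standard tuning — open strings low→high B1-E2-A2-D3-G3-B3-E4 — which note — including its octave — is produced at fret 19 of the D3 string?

Each fret is one semitone, so D3 + 19 = A4.

A4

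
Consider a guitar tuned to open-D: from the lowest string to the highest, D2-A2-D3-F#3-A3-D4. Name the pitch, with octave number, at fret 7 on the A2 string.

A2 is MIDI 45. Adding 7 gives 52, which is E3.

E3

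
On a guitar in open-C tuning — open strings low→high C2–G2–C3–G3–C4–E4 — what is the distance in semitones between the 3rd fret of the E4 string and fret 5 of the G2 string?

E4 at fret 3 → G4 (MIDI 67); G2 at fret 5 → C3 (MIDI 48).
67 − 48 = 19, so the two pitches are 19 semitones apart, with G4 the higher.

19 semitones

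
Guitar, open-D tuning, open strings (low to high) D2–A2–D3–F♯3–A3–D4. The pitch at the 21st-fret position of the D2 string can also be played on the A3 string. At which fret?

D2 at fret 21 is D2 + 21 semitones = B3.
The open A3 string is 19 semitones above the open D2, so the same pitch on the A3 string lies at fret 21 − 19 = 2.

2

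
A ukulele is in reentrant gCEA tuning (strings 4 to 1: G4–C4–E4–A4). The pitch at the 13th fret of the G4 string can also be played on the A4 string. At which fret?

Fret 13 on G4 is MIDI 67 + 13 = 80 (G♯5). On the A4 string (open MIDI 69), that pitch is 80 − 69 = fret 11.

11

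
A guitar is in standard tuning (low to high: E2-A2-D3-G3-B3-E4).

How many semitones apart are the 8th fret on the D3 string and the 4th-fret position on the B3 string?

5 semitones

D3 at fret 8 → A♯3 (MIDI 58); B3 at fret 4 → D♯4 (MIDI 63).
58 − 63 = -5, so the two pitches are 5 semitones apart, with D♯4 the higher.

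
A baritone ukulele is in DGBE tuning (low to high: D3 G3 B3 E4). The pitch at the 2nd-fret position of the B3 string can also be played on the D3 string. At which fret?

11

B3 at fret 2 is B3 + 2 semitones = C♯4.
The open D3 string is 9 semitones below the open B3, so the same pitch on the D3 string lies at fret 2 + 9 = 11.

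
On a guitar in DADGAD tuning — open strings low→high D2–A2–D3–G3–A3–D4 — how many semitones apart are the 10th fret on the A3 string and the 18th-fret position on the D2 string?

A3 at fret 10 → G4 (MIDI 67); D2 at fret 18 → G#3 (MIDI 56).
67 − 56 = 11, so the two pitches are 11 semitones apart, with G4 the higher.

11 semitones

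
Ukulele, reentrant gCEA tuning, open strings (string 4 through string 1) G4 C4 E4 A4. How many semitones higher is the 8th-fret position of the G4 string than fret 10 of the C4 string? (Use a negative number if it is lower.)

G4 at fret 8 → D#5 (MIDI 75); C4 at fret 10 → A#4 (MIDI 70).
75 − 70 = 5, so the two pitches are 5 semitones apart.

5 semitones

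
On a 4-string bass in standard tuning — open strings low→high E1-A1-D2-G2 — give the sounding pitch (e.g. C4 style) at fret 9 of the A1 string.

F#2

Each fret is one semitone, so A1 + 9 = F#2.
(Equivalently spelled Gb2.)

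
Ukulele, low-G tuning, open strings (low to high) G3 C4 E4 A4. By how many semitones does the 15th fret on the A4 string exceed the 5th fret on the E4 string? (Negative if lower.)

A4 at fret 15 → C6 (MIDI 84); E4 at fret 5 → A4 (MIDI 69).
84 − 69 = 15, so the two pitches are 15 semitones apart.

15 semitones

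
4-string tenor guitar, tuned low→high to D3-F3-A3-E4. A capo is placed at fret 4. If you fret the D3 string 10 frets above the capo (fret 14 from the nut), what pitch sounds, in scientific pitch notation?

The capo raises the open D3 by 4 semitones to Gb3; fretting 10 more gives D3 + 4 + 10 = D3 + 14 semitones = E4.

E4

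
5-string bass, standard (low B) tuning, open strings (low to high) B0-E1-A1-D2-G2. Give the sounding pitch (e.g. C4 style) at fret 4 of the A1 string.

C#2

Each fret is one semitone, so A1 + 4 = C#2.
(Equivalently spelled Db2.)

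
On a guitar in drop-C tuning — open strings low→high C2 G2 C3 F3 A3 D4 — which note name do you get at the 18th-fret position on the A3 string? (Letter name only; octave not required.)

D♯

Each fret is one semitone, so A3 + 18 = D♯.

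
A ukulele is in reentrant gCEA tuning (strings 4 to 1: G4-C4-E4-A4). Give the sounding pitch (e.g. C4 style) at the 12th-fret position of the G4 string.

Each fret is one semitone, so G4 + 12 = G5.

G5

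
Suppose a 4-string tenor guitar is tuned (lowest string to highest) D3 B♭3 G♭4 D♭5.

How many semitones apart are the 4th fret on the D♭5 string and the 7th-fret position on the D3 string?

20 semitones

D♭5 at fret 4 → F5 (MIDI 77); D3 at fret 7 → A3 (MIDI 57).
77 − 57 = 20, so the two pitches are 20 semitones apart, with F5 the higher.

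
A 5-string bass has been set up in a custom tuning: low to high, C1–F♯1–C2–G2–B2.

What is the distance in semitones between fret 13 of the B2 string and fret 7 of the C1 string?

B2 at fret 13 → C4 (MIDI 60); C1 at fret 7 → G1 (MIDI 31).
60 − 31 = 29, so the two pitches are 29 semitones apart, with C4 the higher.

29 semitones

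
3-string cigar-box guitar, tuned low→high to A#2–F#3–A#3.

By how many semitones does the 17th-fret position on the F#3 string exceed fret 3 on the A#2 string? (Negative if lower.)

22 semitones

F#3 at fret 17 → B4 (MIDI 71); A#2 at fret 3 → C#3 (MIDI 49).
71 − 49 = 22, so the two pitches are 22 semitones apart.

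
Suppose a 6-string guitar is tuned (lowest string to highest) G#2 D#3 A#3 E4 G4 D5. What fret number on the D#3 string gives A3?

A3 is 6 semitones above the open D#3 (D#–E–F–F#–G–G#–A), so it sits at fret 6.

6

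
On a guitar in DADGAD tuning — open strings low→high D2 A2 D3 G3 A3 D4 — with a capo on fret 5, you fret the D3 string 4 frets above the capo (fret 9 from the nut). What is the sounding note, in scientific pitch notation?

The capo raises the open D3 by 5 semitones to G3; fretting 4 more gives D3 + 5 + 4 = D3 + 9 semitones = B3.

B3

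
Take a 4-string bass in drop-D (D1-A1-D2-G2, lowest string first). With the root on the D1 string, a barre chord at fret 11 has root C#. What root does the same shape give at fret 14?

E

Moving from fret 11 to fret 14 shifts the root by 3 semitones.
C# up 3 semitones is E.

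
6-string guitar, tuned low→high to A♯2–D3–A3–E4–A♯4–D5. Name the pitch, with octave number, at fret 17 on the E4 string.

The open E4 string plus 17 semitones: E–F–F#–G–…–G–G#–A.
The walk passes from B into C once, so the octave number goes from 4 to 5.

A5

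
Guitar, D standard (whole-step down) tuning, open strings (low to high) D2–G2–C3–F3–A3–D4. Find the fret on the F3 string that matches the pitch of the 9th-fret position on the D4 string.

18

D4 at fret 9 is D4 + 9 semitones = B4.
The open F3 string is 9 semitones below the open D4, so the same pitch on the F3 string lies at fret 9 + 9 = 18.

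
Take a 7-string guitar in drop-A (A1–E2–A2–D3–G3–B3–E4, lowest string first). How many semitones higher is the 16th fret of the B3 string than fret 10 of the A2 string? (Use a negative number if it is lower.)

20 semitones

B3 at fret 16 → D#5 (MIDI 75); A2 at fret 10 → G3 (MIDI 55).
75 − 55 = 20, so the two pitches are 20 semitones apart.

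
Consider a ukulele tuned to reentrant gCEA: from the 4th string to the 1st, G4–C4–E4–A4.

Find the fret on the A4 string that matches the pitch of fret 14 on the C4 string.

C4 at fret 14 is C4 + 14 semitones = D5.
The open A4 string is 9 semitones above the open C4, so the same pitch on the A4 string lies at fret 14 − 9 = 5.

5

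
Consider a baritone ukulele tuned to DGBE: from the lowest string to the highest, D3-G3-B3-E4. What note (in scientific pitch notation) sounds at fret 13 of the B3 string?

C5

B3 is MIDI 59. Adding 13 gives 72, which is C5.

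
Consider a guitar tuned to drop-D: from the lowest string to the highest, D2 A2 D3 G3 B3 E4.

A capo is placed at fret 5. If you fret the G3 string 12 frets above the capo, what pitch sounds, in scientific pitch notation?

C5

The capo raises the open G3 by 5 semitones to C4; fretting 12 more gives G3 + 5 + 12 = G3 + 17 semitones = C5.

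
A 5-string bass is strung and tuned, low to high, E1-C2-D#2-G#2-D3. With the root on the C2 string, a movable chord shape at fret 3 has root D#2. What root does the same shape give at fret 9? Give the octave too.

Moving from fret 3 to fret 9 shifts the root by 6 semitones.
D#2 up 6 semitones is A2.

A2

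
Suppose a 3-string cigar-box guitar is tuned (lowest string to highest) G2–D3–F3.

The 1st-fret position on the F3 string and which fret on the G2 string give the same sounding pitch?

F3 at fret 1 is F3 + 1 semitone = F#3.
The open G2 string is 10 semitones below the open F3, so the same pitch on the G2 string lies at fret 1 + 10 = 11.

11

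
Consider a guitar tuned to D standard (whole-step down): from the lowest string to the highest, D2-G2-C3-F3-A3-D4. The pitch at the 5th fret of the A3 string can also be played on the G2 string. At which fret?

19

A3 at fret 5 is A3 + 5 semitones = D4.
The open G2 string is 14 semitones below the open A3, so the same pitch on the G2 string lies at fret 5 + 14 = 19.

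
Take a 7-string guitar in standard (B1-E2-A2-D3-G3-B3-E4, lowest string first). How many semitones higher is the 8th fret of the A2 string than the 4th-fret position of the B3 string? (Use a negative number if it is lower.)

A2 at fret 8 → F3 (MIDI 53); B3 at fret 4 → D♯4 (MIDI 63).
53 − 63 = -10, so the two pitches are 10 semitones apart.

-10 semitones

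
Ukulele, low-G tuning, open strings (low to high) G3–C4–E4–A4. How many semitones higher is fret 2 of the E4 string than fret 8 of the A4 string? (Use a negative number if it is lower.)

E4 at fret 2 → F#4 (MIDI 66); A4 at fret 8 → F5 (MIDI 77).
66 − 77 = -11, so the two pitches are 11 semitones apart.

-11 semitones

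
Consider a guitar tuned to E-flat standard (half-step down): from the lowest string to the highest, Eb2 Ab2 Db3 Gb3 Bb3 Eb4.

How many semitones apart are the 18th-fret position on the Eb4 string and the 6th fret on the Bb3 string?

17 semitones

Eb4 at fret 18 → A5 (MIDI 81); Bb3 at fret 6 → E4 (MIDI 64).
81 − 64 = 17, so the two pitches are 17 semitones apart, with A5 the higher.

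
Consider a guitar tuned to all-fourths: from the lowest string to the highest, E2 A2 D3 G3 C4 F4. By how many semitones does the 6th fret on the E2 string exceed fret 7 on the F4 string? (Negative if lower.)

-26 semitones

E2 at fret 6 → A#2 (MIDI 46); F4 at fret 7 → C5 (MIDI 72).
46 − 72 = -26, so the two pitches are 26 semitones apart.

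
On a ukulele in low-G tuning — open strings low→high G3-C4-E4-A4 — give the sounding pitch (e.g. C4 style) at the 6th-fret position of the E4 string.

A#4

E4 is MIDI 64. Adding 6 gives 70, which is A#4.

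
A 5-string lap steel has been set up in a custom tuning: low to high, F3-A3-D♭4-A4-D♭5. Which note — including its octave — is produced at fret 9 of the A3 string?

G♭4

The open A3 string plus 9 semitones: A–Bb–B–C–Db–D–Eb–E–F–Gb.
The walk passes from B into C once, so the octave number goes from 3 to 4.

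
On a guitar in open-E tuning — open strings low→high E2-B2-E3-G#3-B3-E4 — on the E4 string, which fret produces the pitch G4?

3

G4 is 3 semitones above the open E4 (E–F–F#–G), so it sits at fret 3.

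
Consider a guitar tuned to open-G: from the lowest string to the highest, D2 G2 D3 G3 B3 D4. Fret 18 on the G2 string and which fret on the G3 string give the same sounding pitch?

G2 at fret 18 is G2 + 18 semitones = C♯4.
The open G3 string is 12 semitones above the open G2, so the same pitch on the G3 string lies at fret 18 − 12 = 6.

6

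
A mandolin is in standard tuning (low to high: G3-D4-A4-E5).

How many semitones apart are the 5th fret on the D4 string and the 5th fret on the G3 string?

7 semitones

D4 at fret 5 → G4 (MIDI 67); G3 at fret 5 → C4 (MIDI 60).
67 − 60 = 7, so the two pitches are 7 semitones apart, with G4 the higher.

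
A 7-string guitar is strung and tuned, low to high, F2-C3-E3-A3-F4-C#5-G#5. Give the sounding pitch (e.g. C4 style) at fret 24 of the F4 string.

F4 is MIDI 65. Adding 24 gives 89, which is F6.

F6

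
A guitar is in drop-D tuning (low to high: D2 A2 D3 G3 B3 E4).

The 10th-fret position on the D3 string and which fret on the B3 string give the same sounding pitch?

1

D3 at fret 10 is D3 + 10 semitones = C4.
The open B3 string is 9 semitones above the open D3, so the same pitch on the B3 string lies at fret 10 − 9 = 1.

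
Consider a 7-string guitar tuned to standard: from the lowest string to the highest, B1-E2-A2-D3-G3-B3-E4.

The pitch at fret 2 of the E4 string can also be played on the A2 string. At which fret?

Fret 2 on E4 is MIDI 64 + 2 = 66 (F#4). On the A2 string (open MIDI 45), that pitch is 66 − 45 = fret 21.

21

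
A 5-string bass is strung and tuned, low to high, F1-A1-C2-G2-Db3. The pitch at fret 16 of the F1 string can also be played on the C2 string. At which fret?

F1 at fret 16 is F1 + 16 semitones = A2.
The open C2 string is 7 semitones above the open F1, so the same pitch on the C2 string lies at fret 16 − 7 = 9.

9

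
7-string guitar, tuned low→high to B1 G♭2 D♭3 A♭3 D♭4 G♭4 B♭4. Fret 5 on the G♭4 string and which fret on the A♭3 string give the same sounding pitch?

G♭4 at fret 5 is G♭4 + 5 semitones = B4.
The open A♭3 string is 10 semitones below the open G♭4, so the same pitch on the A♭3 string lies at fret 5 + 10 = 15.

15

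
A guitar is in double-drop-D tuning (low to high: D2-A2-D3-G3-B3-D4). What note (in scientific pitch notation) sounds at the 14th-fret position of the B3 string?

C♯5

The open B3 string plus 14 semitones: B–C–C#–D–…–B–C–C#.
The walk passes from B into C 2 times, so the octave number goes from 3 to 5.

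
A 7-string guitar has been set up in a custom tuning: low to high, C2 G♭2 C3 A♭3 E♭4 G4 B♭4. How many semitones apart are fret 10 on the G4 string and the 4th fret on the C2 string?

G4 at fret 10 → F5 (MIDI 77); C2 at fret 4 → E2 (MIDI 40).
77 − 40 = 37, so the two pitches are 37 semitones apart, with F5 the higher.

37 semitones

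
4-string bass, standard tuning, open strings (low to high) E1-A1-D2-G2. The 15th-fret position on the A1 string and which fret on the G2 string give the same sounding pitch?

5

Fret 15 on A1 is MIDI 33 + 15 = 48 (C3). On the G2 string (open MIDI 43), that pitch is 48 − 43 = fret 5.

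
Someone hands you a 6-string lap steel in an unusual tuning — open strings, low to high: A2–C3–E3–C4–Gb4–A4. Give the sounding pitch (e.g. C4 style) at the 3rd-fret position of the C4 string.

Each fret is one semitone, so C4 + 3 = Eb4.

Eb4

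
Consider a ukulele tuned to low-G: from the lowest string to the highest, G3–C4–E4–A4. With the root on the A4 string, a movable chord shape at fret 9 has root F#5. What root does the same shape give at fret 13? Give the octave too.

A#5

Moving from fret 9 to fret 13 shifts the root by 4 semitones.
F#5 up 4 semitones is A#5.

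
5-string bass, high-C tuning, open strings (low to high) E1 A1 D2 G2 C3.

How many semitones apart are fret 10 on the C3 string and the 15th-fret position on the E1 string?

C3 at fret 10 → A#3 (MIDI 58); E1 at fret 15 → G2 (MIDI 43).
58 − 43 = 15, so the two pitches are 15 semitones apart, with A#3 the higher.

15 semitones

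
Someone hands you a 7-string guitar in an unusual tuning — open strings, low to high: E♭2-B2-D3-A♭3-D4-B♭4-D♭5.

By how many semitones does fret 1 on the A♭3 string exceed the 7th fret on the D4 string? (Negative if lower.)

-12 semitones

A♭3 at fret 1 → A3 (MIDI 57); D4 at fret 7 → A4 (MIDI 69).
57 − 69 = -12, so the two pitches are 12 semitones apart.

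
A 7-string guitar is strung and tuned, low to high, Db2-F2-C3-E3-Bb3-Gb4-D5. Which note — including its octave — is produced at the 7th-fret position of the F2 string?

F2 is MIDI 41. Adding 7 gives 48, which is C3.

C3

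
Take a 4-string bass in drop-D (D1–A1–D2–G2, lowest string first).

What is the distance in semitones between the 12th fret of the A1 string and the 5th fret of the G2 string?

A1 at fret 12 → A2 (MIDI 45); G2 at fret 5 → C3 (MIDI 48).
45 − 48 = -3, so the two pitches are 3 semitones apart, with C3 the higher.

3 semitones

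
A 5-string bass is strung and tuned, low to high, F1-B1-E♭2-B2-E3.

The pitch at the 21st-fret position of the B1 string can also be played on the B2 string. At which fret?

B1 at fret 21 is B1 + 21 semitones = A♭3.
The open B2 string is 12 semitones above the open B1, so the same pitch on the B2 string lies at fret 21 − 12 = 9.

9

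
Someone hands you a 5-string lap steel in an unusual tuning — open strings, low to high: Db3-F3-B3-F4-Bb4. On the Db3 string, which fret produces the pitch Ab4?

Ab4 is 19 semitones above the open Db3 (Db–D–Eb–E–…–Gb–G–Ab), so it sits at fret 19.

19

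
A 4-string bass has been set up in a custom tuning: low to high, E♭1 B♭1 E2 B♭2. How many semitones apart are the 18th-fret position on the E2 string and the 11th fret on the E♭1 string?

E2 at fret 18 → B♭3 (MIDI 58); E♭1 at fret 11 → D2 (MIDI 38).
58 − 38 = 20, so the two pitches are 20 semitones apart, with B♭3 the higher.

20 semitones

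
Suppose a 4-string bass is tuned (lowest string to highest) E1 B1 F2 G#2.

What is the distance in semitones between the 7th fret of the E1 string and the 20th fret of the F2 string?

E1 at fret 7 → B1 (MIDI 35); F2 at fret 20 → C#4 (MIDI 61).
35 − 61 = -26, so the two pitches are 26 semitones apart, with C#4 the higher.

26 semitones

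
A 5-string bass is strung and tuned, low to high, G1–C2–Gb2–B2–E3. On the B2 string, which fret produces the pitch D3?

3

D3 is 3 semitones above the open B2 (B–C–Db–D), so it sits at fret 3.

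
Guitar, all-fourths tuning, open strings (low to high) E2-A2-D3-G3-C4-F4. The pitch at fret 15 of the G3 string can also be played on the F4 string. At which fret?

G3 at fret 15 is G3 + 15 semitones = A♯4.
The open F4 string is 10 semitones above the open G3, so the same pitch on the F4 string lies at fret 15 − 10 = 5.

5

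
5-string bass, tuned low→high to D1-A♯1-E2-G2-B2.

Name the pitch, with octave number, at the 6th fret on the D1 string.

Each fret is one semitone, so D1 + 6 = G♯1.
(Equivalently spelled A♭1.)

G♯1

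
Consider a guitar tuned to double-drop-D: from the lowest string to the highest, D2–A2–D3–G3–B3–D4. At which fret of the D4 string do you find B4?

9

B4 is 9 semitones above the open D4 (D–D#–E–F–F#–G–G#–A–A#–B), so it sits at fret 9.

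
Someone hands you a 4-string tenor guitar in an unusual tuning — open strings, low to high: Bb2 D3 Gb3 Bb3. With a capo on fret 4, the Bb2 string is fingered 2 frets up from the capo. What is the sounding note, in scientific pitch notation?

E3

The capo raises the open Bb2 by 4 semitones to D3; fretting 2 more gives Bb2 + 4 + 2 = Bb2 + 6 semitones = E3.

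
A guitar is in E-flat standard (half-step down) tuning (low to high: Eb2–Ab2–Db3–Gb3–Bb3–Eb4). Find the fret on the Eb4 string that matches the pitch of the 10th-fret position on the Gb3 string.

Fret 10 on Gb3 is MIDI 54 + 10 = 64 (E4). On the Eb4 string (open MIDI 63), that pitch is 64 − 63 = fret 1.

1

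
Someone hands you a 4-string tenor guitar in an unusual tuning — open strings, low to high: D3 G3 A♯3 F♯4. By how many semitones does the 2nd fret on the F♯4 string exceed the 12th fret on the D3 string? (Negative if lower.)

6 semitones

F♯4 at fret 2 → G♯4 (MIDI 68); D3 at fret 12 → D4 (MIDI 62).
68 − 62 = 6, so the two pitches are 6 semitones apart.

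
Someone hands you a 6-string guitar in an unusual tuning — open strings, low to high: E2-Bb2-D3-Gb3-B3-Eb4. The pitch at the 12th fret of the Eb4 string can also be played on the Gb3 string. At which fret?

Eb4 at fret 12 is Eb4 + 12 semitones = Eb5.
The open Gb3 string is 9 semitones below the open Eb4, so the same pitch on the Gb3 string lies at fret 12 + 9 = 21.

21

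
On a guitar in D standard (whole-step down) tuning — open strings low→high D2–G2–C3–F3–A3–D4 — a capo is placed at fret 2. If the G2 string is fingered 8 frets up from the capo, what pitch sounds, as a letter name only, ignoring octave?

The capo raises the open G2 by 2 semitones to A2; fretting 8 more gives G2 + 2 + 8 = G2 + 10 semitones, landing on F.

F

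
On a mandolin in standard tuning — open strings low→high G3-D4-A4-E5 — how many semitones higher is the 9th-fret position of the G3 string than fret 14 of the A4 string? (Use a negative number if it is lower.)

G3 at fret 9 → E4 (MIDI 64); A4 at fret 14 → B5 (MIDI 83).
64 − 83 = -19, so the two pitches are 19 semitones apart.

-19 semitones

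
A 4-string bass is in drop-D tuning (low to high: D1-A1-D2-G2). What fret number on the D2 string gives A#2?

A#2 is 8 semitones above the open D2 (D–D#–E–F–F#–G–G#–A–A#), so it sits at fret 8.

8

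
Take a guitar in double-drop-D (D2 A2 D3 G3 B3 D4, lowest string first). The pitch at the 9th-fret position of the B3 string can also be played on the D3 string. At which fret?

18

B3 at fret 9 is B3 + 9 semitones = G#4.
The open D3 string is 9 semitones below the open B3, so the same pitch on the D3 string lies at fret 9 + 9 = 18.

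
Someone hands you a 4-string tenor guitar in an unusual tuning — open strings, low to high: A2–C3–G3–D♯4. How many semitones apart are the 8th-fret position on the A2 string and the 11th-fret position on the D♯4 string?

A2 at fret 8 → F3 (MIDI 53); D♯4 at fret 11 → D5 (MIDI 74).
53 − 74 = -21, so the two pitches are 21 semitones apart, with D5 the higher.

21 semitones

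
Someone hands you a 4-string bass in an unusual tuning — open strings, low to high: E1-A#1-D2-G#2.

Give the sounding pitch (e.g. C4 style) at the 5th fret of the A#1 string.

The open A#1 string plus 5 semitones: A#–B–C–C#–D–D#.
The walk passes from B into C once, so the octave number goes from 1 to 2.

D#2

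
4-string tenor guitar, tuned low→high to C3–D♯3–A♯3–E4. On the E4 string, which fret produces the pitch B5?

B5 is 19 semitones above the open E4 (E–F–F#–G–…–A–A#–B), so it sits at fret 19.

19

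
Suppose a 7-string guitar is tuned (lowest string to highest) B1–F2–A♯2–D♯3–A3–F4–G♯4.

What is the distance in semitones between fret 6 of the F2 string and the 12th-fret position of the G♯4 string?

F2 at fret 6 → B2 (MIDI 47); G♯4 at fret 12 → G♯5 (MIDI 80).
47 − 80 = -33, so the two pitches are 33 semitones apart, with G♯5 the higher.

33 semitones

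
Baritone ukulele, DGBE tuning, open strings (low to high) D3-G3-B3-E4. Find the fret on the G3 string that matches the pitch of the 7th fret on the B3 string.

11

B3 at fret 7 is B3 + 7 semitones = F♯4.
The open G3 string is 4 semitones below the open B3, so the same pitch on the G3 string lies at fret 7 + 4 = 11.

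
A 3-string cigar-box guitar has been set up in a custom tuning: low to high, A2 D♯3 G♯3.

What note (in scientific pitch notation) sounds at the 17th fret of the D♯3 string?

Each fret is one semitone, so D♯3 + 17 = G♯4.
(Equivalently spelled A♭4.)

G♯4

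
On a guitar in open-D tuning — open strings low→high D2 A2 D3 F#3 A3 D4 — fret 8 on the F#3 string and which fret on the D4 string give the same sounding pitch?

0

Fret 8 on F#3 is MIDI 54 + 8 = 62 (D4). On the D4 string (open MIDI 62), that pitch is 62 − 62 = fret 0.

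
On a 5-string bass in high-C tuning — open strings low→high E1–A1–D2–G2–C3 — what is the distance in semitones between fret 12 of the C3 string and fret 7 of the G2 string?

10 semitones

C3 at fret 12 → C4 (MIDI 60); G2 at fret 7 → D3 (MIDI 50).
60 − 50 = 10, so the two pitches are 10 semitones apart, with C4 the higher.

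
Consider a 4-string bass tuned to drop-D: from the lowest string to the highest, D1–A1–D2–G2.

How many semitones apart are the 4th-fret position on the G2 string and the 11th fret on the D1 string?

10 semitones

G2 at fret 4 → B2 (MIDI 47); D1 at fret 11 → C#2 (MIDI 37).
47 − 37 = 10, so the two pitches are 10 semitones apart, with B2 the higher.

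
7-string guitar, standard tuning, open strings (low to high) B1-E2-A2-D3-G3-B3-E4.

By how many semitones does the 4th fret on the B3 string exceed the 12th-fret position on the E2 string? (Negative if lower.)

11 semitones

B3 at fret 4 → D♯4 (MIDI 63); E2 at fret 12 → E3 (MIDI 52).
63 − 52 = 11, so the two pitches are 11 semitones apart.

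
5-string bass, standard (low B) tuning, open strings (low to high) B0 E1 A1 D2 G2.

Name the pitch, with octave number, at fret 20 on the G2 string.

D#4

G2 is MIDI 43. Adding 20 gives 63, which is D#4.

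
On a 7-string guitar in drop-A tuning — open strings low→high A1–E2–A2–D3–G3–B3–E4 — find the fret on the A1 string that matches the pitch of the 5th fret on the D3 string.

22

D3 at fret 5 is D3 + 5 semitones = G3.
The open A1 string is 17 semitones below the open D3, so the same pitch on the A1 string lies at fret 5 + 17 = 22.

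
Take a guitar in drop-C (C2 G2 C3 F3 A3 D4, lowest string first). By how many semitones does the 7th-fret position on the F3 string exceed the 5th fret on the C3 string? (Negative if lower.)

F3 at fret 7 → C4 (MIDI 60); C3 at fret 5 → F3 (MIDI 53).
60 − 53 = 7, so the two pitches are 7 semitones apart.

7 semitones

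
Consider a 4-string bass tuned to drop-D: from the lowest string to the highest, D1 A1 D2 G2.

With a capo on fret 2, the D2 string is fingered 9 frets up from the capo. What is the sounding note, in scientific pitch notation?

C#3

The capo raises the open D2 by 2 semitones to E2; fretting 9 more gives D2 + 2 + 9 = D2 + 11 semitones = C#3.
(Also written Db.)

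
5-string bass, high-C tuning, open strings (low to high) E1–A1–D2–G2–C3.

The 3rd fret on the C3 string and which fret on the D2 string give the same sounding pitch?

13

Fret 3 on C3 is MIDI 48 + 3 = 51 (D#3). On the D2 string (open MIDI 38), that pitch is 51 − 38 = fret 13.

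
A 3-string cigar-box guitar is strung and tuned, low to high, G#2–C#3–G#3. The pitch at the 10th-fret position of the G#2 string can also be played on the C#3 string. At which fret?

5

G#2 at fret 10 is G#2 + 10 semitones = F#3.
The open C#3 string is 5 semitones above the open G#2, so the same pitch on the C#3 string lies at fret 10 − 5 = 5.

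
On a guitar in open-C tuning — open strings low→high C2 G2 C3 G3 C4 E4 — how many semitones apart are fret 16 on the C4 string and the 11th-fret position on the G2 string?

22 semitones

C4 at fret 16 → E5 (MIDI 76); G2 at fret 11 → F#3 (MIDI 54).
76 − 54 = 22, so the two pitches are 22 semitones apart, with E5 the higher.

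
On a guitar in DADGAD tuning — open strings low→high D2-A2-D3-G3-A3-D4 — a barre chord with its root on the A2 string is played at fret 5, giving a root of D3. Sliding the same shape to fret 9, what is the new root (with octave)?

Moving from fret 5 to fret 9 shifts the root by 4 semitones.
D3 up 4 semitones is F#3.

F#3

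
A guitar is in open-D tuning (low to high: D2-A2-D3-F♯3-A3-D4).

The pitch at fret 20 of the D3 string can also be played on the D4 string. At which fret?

8

Fret 20 on D3 is MIDI 50 + 20 = 70 (A♯4). On the D4 string (open MIDI 62), that pitch is 70 − 62 = fret 8.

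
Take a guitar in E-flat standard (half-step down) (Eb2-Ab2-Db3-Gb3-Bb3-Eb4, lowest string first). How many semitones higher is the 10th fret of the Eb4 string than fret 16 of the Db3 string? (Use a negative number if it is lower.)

Eb4 at fret 10 → Db5 (MIDI 73); Db3 at fret 16 → F4 (MIDI 65).
73 − 65 = 8, so the two pitches are 8 semitones apart.

8 semitones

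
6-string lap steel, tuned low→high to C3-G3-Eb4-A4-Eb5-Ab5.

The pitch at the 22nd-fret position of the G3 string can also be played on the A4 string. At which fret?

G3 at fret 22 is G3 + 22 semitones = F5.
The open A4 string is 14 semitones above the open G3, so the same pitch on the A4 string lies at fret 22 − 14 = 8.

8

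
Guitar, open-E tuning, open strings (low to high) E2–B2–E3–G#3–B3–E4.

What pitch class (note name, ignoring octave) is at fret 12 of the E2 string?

E

E2 is MIDI 40. Adding 12 gives 52; 52 mod 12 = 4, i.e. E.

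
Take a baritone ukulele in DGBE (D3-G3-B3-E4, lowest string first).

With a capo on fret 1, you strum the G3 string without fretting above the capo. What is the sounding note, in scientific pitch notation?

G♯3

The capo raises the open G3 by 1 semitone to G♯3; fretting 0 more gives G3 + 1 + 0 = G3 + 1 semitone = G♯3.
(Also written A♭.)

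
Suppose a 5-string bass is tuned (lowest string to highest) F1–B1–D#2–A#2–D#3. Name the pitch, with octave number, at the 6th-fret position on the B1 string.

F2

Each fret is one semitone, so B1 + 6 = F2.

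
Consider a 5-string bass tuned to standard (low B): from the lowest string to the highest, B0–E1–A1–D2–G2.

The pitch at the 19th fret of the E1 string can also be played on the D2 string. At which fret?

Fret 19 on E1 is MIDI 28 + 19 = 47 (B2). On the D2 string (open MIDI 38), that pitch is 47 − 38 = fret 9.

9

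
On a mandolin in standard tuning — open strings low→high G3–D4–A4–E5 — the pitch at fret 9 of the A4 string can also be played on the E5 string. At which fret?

2

Fret 9 on A4 is MIDI 69 + 9 = 78 (F#5). On the E5 string (open MIDI 76), that pitch is 78 − 76 = fret 2.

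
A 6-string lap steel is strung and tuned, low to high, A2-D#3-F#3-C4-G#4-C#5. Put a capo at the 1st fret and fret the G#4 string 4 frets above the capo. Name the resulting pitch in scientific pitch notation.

C#5

The capo raises the open G#4 by 1 semitone to A4; fretting 4 more gives G#4 + 1 + 4 = G#4 + 5 semitones = C#5.
(Also written Db.)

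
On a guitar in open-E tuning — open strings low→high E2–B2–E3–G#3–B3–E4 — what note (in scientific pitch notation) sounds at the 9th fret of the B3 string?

Each fret is one semitone, so B3 + 9 = G#4.
(Equivalently spelled Ab4.)

G#4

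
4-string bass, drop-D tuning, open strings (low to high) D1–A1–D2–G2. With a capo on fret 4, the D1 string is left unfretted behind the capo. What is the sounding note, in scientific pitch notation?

F#1

The capo raises the open D1 by 4 semitones to F#1; fretting 0 more gives D1 + 4 + 0 = D1 + 4 semitones = F#1.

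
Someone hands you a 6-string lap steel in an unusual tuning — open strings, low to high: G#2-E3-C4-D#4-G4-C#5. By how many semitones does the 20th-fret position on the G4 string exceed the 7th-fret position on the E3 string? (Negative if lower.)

G4 at fret 20 → D#6 (MIDI 87); E3 at fret 7 → B3 (MIDI 59).
87 − 59 = 28, so the two pitches are 28 semitones apart.

28 semitones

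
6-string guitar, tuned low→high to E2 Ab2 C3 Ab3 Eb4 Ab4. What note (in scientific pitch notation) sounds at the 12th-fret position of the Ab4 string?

The open Ab4 string plus 12 semitones: Ab–A–Bb–B–…–Gb–G–Ab.
The walk passes from B into C once, so the octave number goes from 4 to 5.

Ab5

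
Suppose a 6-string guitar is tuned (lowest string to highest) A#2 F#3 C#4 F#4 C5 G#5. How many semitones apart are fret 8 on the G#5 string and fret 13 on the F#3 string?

G#5 at fret 8 → E6 (MIDI 88); F#3 at fret 13 → G4 (MIDI 67).
88 − 67 = 21, so the two pitches are 21 semitones apart, with E6 the higher.

21 semitones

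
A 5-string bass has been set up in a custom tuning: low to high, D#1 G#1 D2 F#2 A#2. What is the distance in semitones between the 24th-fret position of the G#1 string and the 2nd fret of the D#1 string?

27 semitones

G#1 at fret 24 → G#3 (MIDI 56); D#1 at fret 2 → F1 (MIDI 29).
56 − 29 = 27, so the two pitches are 27 semitones apart, with G#3 the higher.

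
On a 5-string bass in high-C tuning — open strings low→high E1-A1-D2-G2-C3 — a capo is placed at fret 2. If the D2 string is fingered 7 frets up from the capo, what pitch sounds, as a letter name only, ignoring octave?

B

The capo raises the open D2 by 2 semitones to E2; fretting 7 more gives D2 + 2 + 7 = D2 + 9 semitones, landing on B.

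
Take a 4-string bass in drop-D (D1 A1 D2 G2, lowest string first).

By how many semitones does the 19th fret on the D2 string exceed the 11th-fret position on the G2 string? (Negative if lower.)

3 semitones

D2 at fret 19 → A3 (MIDI 57); G2 at fret 11 → F#3 (MIDI 54).
57 − 54 = 3, so the two pitches are 3 semitones apart.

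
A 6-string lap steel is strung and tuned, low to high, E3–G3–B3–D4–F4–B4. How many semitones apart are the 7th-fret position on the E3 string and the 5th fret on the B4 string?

17 semitones

E3 at fret 7 → B3 (MIDI 59); B4 at fret 5 → E5 (MIDI 76).
59 − 76 = -17, so the two pitches are 17 semitones apart, with E5 the higher.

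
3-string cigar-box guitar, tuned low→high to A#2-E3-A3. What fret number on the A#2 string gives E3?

E3 is 6 semitones above the open A#2 (A#–B–C–C#–D–D#–E), so it sits at fret 6.

6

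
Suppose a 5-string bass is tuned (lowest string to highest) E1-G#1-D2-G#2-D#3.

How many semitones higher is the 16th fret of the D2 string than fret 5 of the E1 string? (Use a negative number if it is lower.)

21 semitones

D2 at fret 16 → F#3 (MIDI 54); E1 at fret 5 → A1 (MIDI 33).
54 − 33 = 21, so the two pitches are 21 semitones apart.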